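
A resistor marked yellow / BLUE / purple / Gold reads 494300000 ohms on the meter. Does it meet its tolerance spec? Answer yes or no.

Yellow → 4 (first significant figure)
Blue → 6 (second significant figure)
Violet → ×10^7 multiplier
Gold → ±5% tolerance
46 × 10000000 = 460000000 Ω
Allowed range: 437000000 Ω to 483000000 Ω.
494300000 ohms lies outside that range.

no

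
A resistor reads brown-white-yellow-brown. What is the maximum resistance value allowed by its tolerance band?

Brown → 1 (first significant figure)
White → 9 (second significant figure)
Yellow → ×10^4 multiplier
Brown → ±1% tolerance
19 × 10000 = 190000 Ω
Maximum = 190000 × (1 + 1/100) = 191900 Ω.

191900 Ω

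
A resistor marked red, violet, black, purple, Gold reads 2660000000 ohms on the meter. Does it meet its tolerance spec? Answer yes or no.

Red → 2 (first significant figure)
Violet → 7 (second significant figure)
Black → 0 (third significant figure)
Violet → ×10^7 multiplier
Gold → ±5% tolerance
270 × 10000000 = 2700000000 Ω
Allowed range: 2565000000 Ω to 2835000000 Ω.
2660000000 ohms lies inside that range.

yes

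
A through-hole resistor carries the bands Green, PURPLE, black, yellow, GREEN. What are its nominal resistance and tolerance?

Green → 5 (first significant figure)
Violet → 7 (second significant figure)
Black → 0 (third significant figure)
Yellow → ×10^4 multiplier
Green → ±0.5% tolerance
570 × 10000 = 5700000 Ω

5700000 Ω ±0.5%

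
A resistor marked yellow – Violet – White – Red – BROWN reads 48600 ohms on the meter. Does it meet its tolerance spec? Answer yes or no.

no

Yellow → 4 (first significant figure)
Violet → 7 (second significant figure)
White → 9 (third significant figure)
Red → ×10^2 multiplier
Brown → ±1% tolerance
479 × 100 = 47900 Ω
Allowed range: 47421 Ω to 48379 Ω.
48600 ohms lies outside that range.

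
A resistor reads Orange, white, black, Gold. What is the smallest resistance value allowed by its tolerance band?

37.05 Ω

Orange → 3 (first significant figure)
White → 9 (second significant figure)
Black → ×1 multiplier
Gold → ±5% tolerance
39 × 1 = 39 Ω
Smallest = 39 × (1 − 5/100) = 37.05 Ω.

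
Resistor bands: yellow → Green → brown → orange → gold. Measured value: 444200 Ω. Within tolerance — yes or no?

Yellow → 4 (first significant figure)
Green → 5 (second significant figure)
Brown → 1 (third significant figure)
Orange → ×10^3 multiplier
Gold → ±5% tolerance
451 × 1000 = 451000 Ω
Allowed range: 428450 Ω to 473550 Ω.
444200 Ω lies inside that range.

yes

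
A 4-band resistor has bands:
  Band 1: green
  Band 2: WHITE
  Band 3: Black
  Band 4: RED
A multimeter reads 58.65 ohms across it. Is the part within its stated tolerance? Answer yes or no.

yes

Green → 5 (first significant figure)
White → 9 (second significant figure)
Black → ×1 multiplier
Red → ±2% tolerance
59 × 1 = 59 Ω
Allowed range: 57.82 Ω to 60.18 Ω.
58.65 ohms lies inside that range.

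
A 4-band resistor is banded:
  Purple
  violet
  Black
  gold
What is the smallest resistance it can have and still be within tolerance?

Violet → 7 (first significant figure)
Violet → 7 (second significant figure)
Black → ×1 multiplier
Gold → ±5% tolerance
77 × 1 = 77 Ω
Smallest = 77 × (1 − 5/100) = 73.15 Ω.

73.15 Ω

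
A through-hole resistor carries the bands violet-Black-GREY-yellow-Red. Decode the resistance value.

Violet → 7 (first significant figure)
Black → 0 (second significant figure)
Grey → 8 (third significant figure)
Yellow → ×10^4 multiplier
708 × 10000 = 7080000 Ω

7080000 Ω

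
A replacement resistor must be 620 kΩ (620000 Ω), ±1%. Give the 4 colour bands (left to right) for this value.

blue, red, yellow, brown

620000 Ω = 62 × 10^4.
6 → blue
2 → red
Multiplier 10^4 → yellow.
±1% tolerance → brown.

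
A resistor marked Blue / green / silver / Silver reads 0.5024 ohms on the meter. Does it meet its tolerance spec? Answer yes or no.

no

Blue → 6 (first significant figure)
Green → 5 (second significant figure)
Silver → ×0.01 multiplier
Silver → ±10% tolerance
65 × 0.01 = 0.65 Ω
Allowed range: 0.585 Ω to 0.715 Ω.
0.5024 ohms lies outside that range.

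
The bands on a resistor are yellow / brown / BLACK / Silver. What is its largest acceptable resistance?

Yellow → 4 (first significant figure)
Brown → 1 (second significant figure)
Black → ×1 multiplier
Silver → ±10% tolerance
41 × 1 = 41 Ω
Largest = 41 × (1 + 10/100) = 45.1 Ω.

45.1 Ω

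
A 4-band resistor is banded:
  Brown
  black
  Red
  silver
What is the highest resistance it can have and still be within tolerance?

1100 Ω

Brown → 1 (first significant figure)
Black → 0 (second significant figure)
Red → ×10^2 multiplier
Silver → ±10% tolerance
10 × 100 = 1000 Ω
Highest = 1000 × (1 + 10/100) = 1100 Ω.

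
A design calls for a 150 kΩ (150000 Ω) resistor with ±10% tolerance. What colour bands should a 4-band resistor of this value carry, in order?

150000 Ω = 15 × 10^4.
1 → brown
5 → green
Multiplier 10^4 → yellow.
±10% tolerance → silver.

brown, green, yellow, silver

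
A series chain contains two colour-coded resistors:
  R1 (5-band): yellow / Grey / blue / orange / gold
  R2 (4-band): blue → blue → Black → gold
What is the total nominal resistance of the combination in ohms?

486066 Ω

R1: yellow, grey, blue → 486; orange ×10^3 → 486000 Ω.
R2: blue, blue → 66; black ×1 → 66 Ω.
Series: 486000 + 66 = 486066 Ω.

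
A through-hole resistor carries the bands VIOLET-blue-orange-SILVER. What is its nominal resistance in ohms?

Violet → 7 (first significant figure)
Blue → 6 (second significant figure)
Orange → ×10^3 multiplier
76 × 1000 = 76000 Ω

76000 Ω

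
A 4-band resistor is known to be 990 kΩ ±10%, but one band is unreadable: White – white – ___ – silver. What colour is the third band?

990000 Ω = 99 × 10^4.
The third band is the multiplier, 10^4, which is yellow.

yellow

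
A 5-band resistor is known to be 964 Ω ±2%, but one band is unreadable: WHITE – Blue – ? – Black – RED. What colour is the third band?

964 Ω = 964 × 10^0.
The third band gives digit 4 of the significand, and 4 is yellow.

yellow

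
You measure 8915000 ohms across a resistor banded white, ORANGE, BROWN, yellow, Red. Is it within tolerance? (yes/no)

no

White → 9 (first significant figure)
Orange → 3 (second significant figure)
Brown → 1 (third significant figure)
Yellow → ×10^4 multiplier
Red → ±2% tolerance
931 × 10000 = 9310000 Ω
Allowed range: 9123800 Ω to 9496200 Ω.
8915000 ohms lies outside that range.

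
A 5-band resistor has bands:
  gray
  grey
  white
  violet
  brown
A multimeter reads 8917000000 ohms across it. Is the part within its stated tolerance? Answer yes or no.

yes

Grey → 8 (first significant figure)
Grey → 8 (second significant figure)
White → 9 (third significant figure)
Violet → ×10^7 multiplier
Brown → ±1% tolerance
889 × 10000000 = 8890000000 Ω
Allowed range: 8801100000 Ω to 8978900000 Ω.
8917000000 ohms lies inside that range.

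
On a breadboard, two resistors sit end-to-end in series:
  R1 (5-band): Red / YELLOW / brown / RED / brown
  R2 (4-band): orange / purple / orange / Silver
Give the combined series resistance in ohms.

R1: red, yellow, brown → 241; red ×10^2 → 24100 Ω.
R2: orange, violet → 37; orange ×10^3 → 37000 Ω.
Series: 24100 + 37000 = 61100 Ω.

61100 Ω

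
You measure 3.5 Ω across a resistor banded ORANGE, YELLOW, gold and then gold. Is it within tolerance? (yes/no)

Orange → 3 (first significant figure)
Yellow → 4 (second significant figure)
Gold → ×0.1 multiplier
Gold → ±5% tolerance
34 × 0.1 = 3.4 Ω
Allowed range: 3.23 Ω to 3.57 Ω.
3.5 Ω lies inside that range.

yes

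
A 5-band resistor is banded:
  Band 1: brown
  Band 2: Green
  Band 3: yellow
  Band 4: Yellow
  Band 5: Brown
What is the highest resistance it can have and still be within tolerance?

1555400 Ω

Brown → 1 (first significant figure)
Green → 5 (second significant figure)
Yellow → 4 (third significant figure)
Yellow → ×10^4 multiplier
Brown → ±1% tolerance
154 × 10000 = 1540000 Ω
Highest = 1540000 × (1 + 1/100) = 1555400 Ω.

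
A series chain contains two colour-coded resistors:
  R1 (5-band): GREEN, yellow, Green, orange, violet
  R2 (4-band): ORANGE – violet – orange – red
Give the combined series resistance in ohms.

582000 Ω

R1: green, yellow, green → 545; orange ×10^3 → 545000 Ω.
R2: orange, violet → 37; orange ×10^3 → 37000 Ω.
Series: 545000 + 37000 = 582000 Ω.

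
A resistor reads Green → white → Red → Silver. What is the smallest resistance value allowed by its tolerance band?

Green → 5 (first significant figure)
White → 9 (second significant figure)
Red → ×10^2 multiplier
Silver → ±10% tolerance
59 × 100 = 5900 Ω
Smallest = 5900 × (1 − 10/100) = 5310 Ω.

5310 Ω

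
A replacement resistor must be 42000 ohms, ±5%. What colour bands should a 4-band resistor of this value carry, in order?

yellow, red, orange, gold

42000 Ω = 42 × 10^3.
4 → yellow
2 → red
Multiplier 10^3 → orange.
±5% tolerance → gold.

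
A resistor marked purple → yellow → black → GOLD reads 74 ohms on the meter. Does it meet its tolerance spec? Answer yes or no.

yes

Violet → 7 (first significant figure)
Yellow → 4 (second significant figure)
Black → ×1 multiplier
Gold → ±5% tolerance
74 × 1 = 74 Ω
Allowed range: 70.3 Ω to 77.7 Ω.
74 ohms lies inside that range.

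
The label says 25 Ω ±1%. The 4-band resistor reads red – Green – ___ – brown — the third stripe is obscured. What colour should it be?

25 Ω = 25 × 10^0.
The third band is the multiplier, 10^0, which is black.

black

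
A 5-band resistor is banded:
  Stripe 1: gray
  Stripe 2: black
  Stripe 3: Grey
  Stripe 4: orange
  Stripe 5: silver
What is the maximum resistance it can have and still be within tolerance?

Grey → 8 (first significant figure)
Black → 0 (second significant figure)
Grey → 8 (third significant figure)
Orange → ×10^3 multiplier
Silver → ±10% tolerance
808 × 1000 = 808000 Ω
Maximum = 808000 × (1 + 10/100) = 888800 Ω.

888800 Ω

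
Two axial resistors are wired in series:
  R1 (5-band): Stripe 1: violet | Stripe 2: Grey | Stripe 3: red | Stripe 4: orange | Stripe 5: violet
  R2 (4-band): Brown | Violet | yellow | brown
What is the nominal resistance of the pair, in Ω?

R1: violet, grey, red → 782; orange ×10^3 → 782000 Ω.
R2: brown, violet → 17; yellow ×10^4 → 170000 Ω.
Series: 782000 + 170000 = 952000 Ω.

952000 Ω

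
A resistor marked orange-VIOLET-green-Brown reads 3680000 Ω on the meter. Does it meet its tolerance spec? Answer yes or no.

Orange → 3 (first significant figure)
Violet → 7 (second significant figure)
Green → ×10^5 multiplier
Brown → ±1% tolerance
37 × 100000 = 3700000 Ω
Allowed range: 3663000 Ω to 3737000 Ω.
3680000 Ω lies inside that range.

yes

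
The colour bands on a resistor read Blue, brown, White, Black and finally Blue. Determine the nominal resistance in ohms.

Blue → 6 (first significant figure)
Brown → 1 (second significant figure)
White → 9 (third significant figure)
Black → ×1 multiplier
619 × 1 = 619 Ω

619 Ω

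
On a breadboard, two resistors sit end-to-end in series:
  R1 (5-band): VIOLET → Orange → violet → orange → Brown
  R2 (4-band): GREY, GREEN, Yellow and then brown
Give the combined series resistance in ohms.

1587000 Ω

R1: violet, orange, violet → 737; orange ×10^3 → 737000 Ω.
R2: grey, green → 85; yellow ×10^4 → 850000 Ω.
Series: 737000 + 850000 = 1587000 Ω.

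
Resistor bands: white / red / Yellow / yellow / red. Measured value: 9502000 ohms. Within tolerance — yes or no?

no

White → 9 (first significant figure)
Red → 2 (second significant figure)
Yellow → 4 (third significant figure)
Yellow → ×10^4 multiplier
Red → ±2% tolerance
924 × 10000 = 9240000 Ω
Allowed range: 9055200 Ω to 9424800 Ω.
9502000 ohms lies outside that range.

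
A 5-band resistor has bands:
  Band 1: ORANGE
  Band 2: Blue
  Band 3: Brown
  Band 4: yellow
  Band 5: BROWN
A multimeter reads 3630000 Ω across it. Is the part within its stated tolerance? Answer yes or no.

yes

Orange → 3 (first significant figure)
Blue → 6 (second significant figure)
Brown → 1 (third significant figure)
Yellow → ×10^4 multiplier
Brown → ±1% tolerance
361 × 10000 = 3610000 Ω
Allowed range: 3573900 Ω to 3646100 Ω.
3630000 Ω lies inside that range.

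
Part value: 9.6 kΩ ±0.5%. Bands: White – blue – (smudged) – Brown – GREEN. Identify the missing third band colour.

black

9600 Ω = 960 × 10^1.
The third band gives digit 0 of the significand, and 0 is black.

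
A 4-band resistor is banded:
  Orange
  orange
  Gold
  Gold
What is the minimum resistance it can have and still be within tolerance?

3.135 Ω

Orange → 3 (first significant figure)
Orange → 3 (second significant figure)
Gold → ×0.1 multiplier
Gold → ±5% tolerance
33 × 0.1 = 3.3 Ω
Minimum = 3.3 × (1 − 5/100) = 3.135 Ω.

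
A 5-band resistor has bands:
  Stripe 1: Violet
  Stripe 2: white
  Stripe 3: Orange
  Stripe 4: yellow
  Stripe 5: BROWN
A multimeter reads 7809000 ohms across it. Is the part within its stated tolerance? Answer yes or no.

no

Violet → 7 (first significant figure)
White → 9 (second significant figure)
Orange → 3 (third significant figure)
Yellow → ×10^4 multiplier
Brown → ±1% tolerance
793 × 10000 = 7930000 Ω
Allowed range: 7850700 Ω to 8009300 Ω.
7809000 ohms lies outside that range.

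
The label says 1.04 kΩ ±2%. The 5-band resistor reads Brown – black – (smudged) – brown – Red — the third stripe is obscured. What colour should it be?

1040 Ω = 104 × 10^1.
The third band gives digit 4 of the significand, and 4 is yellow.

yellow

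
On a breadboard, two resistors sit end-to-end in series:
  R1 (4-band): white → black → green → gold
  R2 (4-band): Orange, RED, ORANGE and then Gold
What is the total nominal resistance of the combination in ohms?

R1: white, black → 90; green ×10^5 → 9000000 Ω.
R2: orange, red → 32; orange ×10^3 → 32000 Ω.
Series: 9000000 + 32000 = 9032000 Ω.

9032000 Ω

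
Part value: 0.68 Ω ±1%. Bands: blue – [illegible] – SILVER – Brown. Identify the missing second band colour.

0.68 Ω = 68 × 10^-2.
The second band gives digit 8 of the significand, and 8 is grey.

grey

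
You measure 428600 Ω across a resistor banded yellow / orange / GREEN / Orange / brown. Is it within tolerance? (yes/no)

no

Yellow → 4 (first significant figure)
Orange → 3 (second significant figure)
Green → 5 (third significant figure)
Orange → ×10^3 multiplier
Brown → ±1% tolerance
435 × 1000 = 435000 Ω
Allowed range: 430650 Ω to 439350 Ω.
428600 Ω lies outside that range.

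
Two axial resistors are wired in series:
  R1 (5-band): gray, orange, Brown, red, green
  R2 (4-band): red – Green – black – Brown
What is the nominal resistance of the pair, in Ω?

R1: grey, orange, brown → 831; red ×10^2 → 83100 Ω.
R2: red, green → 25; black ×1 → 25 Ω.
Series: 83100 + 25 = 83125 Ω.

83125 Ω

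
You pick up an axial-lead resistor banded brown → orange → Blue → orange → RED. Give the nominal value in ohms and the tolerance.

136000 Ω ±2%

Brown → 1 (first significant figure)
Orange → 3 (second significant figure)
Blue → 6 (third significant figure)
Orange → ×10^3 multiplier
Red → ±2% tolerance
136 × 1000 = 136000 Ω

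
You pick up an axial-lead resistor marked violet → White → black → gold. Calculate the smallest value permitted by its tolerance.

Violet → 7 (first significant figure)
White → 9 (second significant figure)
Black → ×1 multiplier
Gold → ±5% tolerance
79 × 1 = 79 Ω
Smallest = 79 × (1 − 5/100) = 75.05 Ω.

75.05 Ω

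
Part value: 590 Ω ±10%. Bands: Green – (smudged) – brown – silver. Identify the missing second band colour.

590 Ω = 59 × 10^1.
The second band gives digit 9 of the significand, and 9 is white.

white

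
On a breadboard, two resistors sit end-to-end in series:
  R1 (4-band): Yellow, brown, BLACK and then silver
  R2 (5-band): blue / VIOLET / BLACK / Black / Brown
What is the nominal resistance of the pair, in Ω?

711 Ω

R1: yellow, brown → 41; black ×1 → 41 Ω.
R2: blue, violet, black → 670; black ×1 → 670 Ω.
Series: 41 + 670 = 711 Ω.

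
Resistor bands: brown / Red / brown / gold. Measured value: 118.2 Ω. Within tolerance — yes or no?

Brown → 1 (first significant figure)
Red → 2 (second significant figure)
Brown → ×10 multiplier
Gold → ±5% tolerance
12 × 10 = 120 Ω
Allowed range: 114 Ω to 126 Ω.
118.2 Ω lies inside that range.

yes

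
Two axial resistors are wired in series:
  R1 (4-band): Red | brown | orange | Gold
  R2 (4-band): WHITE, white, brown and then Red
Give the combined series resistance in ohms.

R1: red, brown → 21; orange ×10^3 → 21000 Ω.
R2: white, white → 99; brown ×10 → 990 Ω.
Series: 21000 + 990 = 21990 Ω.

21990 Ω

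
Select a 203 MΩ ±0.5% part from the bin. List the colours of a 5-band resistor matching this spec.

203000000 Ω = 203 × 10^6.
2 → red
0 → black
3 → orange
Multiplier 10^6 → blue.
±0.5% tolerance → green.

red, black, orange, blue, green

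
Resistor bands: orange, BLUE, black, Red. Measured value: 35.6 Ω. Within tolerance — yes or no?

yes

Orange → 3 (first significant figure)
Blue → 6 (second significant figure)
Black → ×1 multiplier
Red → ±2% tolerance
36 × 1 = 36 Ω
Allowed range: 35.28 Ω to 36.72 Ω.
35.6 Ω lies inside that range.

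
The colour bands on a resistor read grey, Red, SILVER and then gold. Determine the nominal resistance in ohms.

Grey → 8 (first significant figure)
Red → 2 (second significant figure)
Silver → ×0.01 multiplier
82 × 0.01 = 0.82 Ω

0.82 Ω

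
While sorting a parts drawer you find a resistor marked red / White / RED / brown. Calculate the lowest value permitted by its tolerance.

Red → 2 (first significant figure)
White → 9 (second significant figure)
Red → ×10^2 multiplier
Brown → ±1% tolerance
29 × 100 = 2900 Ω
Lowest = 2900 × (1 − 1/100) = 2871 Ω.

2871 Ω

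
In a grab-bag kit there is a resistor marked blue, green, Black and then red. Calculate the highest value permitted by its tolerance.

66.3 Ω

Blue → 6 (first significant figure)
Green → 5 (second significant figure)
Black → ×1 multiplier
Red → ±2% tolerance
65 × 1 = 65 Ω
Highest = 65 × (1 + 2/100) = 66.3 Ω.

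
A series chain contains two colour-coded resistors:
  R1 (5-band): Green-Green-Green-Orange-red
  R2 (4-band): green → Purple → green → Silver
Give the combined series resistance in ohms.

6255000 Ω

R1: green, green, green → 555; orange ×10^3 → 555000 Ω.
R2: green, violet → 57; green ×10^5 → 5700000 Ω.
Series: 555000 + 5700000 = 6255000 Ω.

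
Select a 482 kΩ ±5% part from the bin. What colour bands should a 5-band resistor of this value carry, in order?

yellow, grey, red, orange, gold

482000 Ω = 482 × 10^3.
4 → yellow
8 → grey
2 → red
Multiplier 10^3 → orange.
±5% tolerance → gold.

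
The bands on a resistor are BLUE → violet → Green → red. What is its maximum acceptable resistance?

6834000 Ω

Blue → 6 (first significant figure)
Violet → 7 (second significant figure)
Green → ×10^5 multiplier
Red → ±2% tolerance
67 × 100000 = 6700000 Ω
Maximum = 6700000 × (1 + 2/100) = 6834000 Ω.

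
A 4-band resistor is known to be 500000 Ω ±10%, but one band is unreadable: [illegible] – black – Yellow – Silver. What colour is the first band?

500000 Ω = 50 × 10^4.
The first band gives digit 5 of the significand, and 5 is green.

green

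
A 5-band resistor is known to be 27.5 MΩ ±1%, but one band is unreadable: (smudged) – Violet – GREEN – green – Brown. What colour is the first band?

red

27500000 Ω = 275 × 10^5.
The first band gives digit 2 of the significand, and 2 is red.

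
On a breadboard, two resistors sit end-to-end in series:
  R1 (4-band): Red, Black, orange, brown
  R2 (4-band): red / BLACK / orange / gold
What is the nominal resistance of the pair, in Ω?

R1: red, black → 20; orange ×10^3 → 20000 Ω.
R2: red, black → 20; orange ×10^3 → 20000 Ω.
Series: 20000 + 20000 = 40000 Ω.

40000 Ω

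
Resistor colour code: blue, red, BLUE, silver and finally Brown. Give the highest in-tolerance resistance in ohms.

Blue → 6 (first significant figure)
Red → 2 (second significant figure)
Blue → 6 (third significant figure)
Silver → ×0.01 multiplier
Brown → ±1% tolerance
626 × 0.01 = 6.26 Ω
Highest = 6.26 × (1 + 1/100) = 6.3226 Ω.

6.3226 Ω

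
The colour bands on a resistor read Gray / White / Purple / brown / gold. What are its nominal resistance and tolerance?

8970 Ω ±5%

Grey → 8 (first significant figure)
White → 9 (second significant figure)
Violet → 7 (third significant figure)
Brown → ×10 multiplier
Gold → ±5% tolerance
897 × 10 = 8970 Ω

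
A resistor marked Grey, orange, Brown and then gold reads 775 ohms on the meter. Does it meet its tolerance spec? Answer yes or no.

Grey → 8 (first significant figure)
Orange → 3 (second significant figure)
Brown → ×10 multiplier
Gold → ±5% tolerance
83 × 10 = 830 Ω
Allowed range: 788.5 Ω to 871.5 Ω.
775 ohms lies outside that range.

no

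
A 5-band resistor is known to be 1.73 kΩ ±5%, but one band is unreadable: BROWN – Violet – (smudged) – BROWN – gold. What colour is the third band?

1730 Ω = 173 × 10^1.
The third band gives digit 3 of the significand, and 3 is orange.

orange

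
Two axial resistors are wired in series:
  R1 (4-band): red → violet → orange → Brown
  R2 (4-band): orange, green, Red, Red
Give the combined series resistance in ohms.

30500 Ω

R1: red, violet → 27; orange ×10^3 → 27000 Ω.
R2: orange, green → 35; red ×10^2 → 3500 Ω.
Series: 27000 + 3500 = 30500 Ω.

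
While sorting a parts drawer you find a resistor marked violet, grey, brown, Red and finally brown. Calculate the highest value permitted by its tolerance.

Violet → 7 (first significant figure)
Grey → 8 (second significant figure)
Brown → 1 (third significant figure)
Red → ×10^2 multiplier
Brown → ±1% tolerance
781 × 100 = 78100 Ω
Highest = 78100 × (1 + 1/100) = 78881 Ω.

78881 Ω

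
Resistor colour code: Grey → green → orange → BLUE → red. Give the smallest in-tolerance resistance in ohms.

Grey → 8 (first significant figure)
Green → 5 (second significant figure)
Orange → 3 (third significant figure)
Blue → ×10^6 multiplier
Red → ±2% tolerance
853 × 1000000 = 853000000 Ω
Smallest = 853000000 × (1 − 2/100) = 835940000 Ω.

835940000 Ω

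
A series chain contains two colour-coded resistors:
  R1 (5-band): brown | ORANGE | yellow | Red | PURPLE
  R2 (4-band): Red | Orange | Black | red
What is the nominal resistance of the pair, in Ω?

R1: brown, orange, yellow → 134; red ×10^2 → 13400 Ω.
R2: red, orange → 23; black ×1 → 23 Ω.
Series: 13400 + 23 = 13423 Ω.

13423 Ω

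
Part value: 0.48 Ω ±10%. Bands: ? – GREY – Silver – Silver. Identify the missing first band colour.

0.48 Ω = 48 × 10^-2.
The first band gives digit 4 of the significand, and 4 is yellow.

yellow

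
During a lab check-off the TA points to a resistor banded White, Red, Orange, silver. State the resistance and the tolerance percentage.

White → 9 (first significant figure)
Red → 2 (second significant figure)
Orange → ×10^3 multiplier
Silver → ±10% tolerance
92 × 1000 = 92000 Ω

92000 Ω ±10%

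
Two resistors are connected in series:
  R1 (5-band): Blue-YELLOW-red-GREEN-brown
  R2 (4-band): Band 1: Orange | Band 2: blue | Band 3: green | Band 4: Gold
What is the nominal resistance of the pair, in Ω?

67800000 Ω

R1: blue, yellow, red → 642; green ×10^5 → 64200000 Ω.
R2: orange, blue → 36; green ×10^5 → 3600000 Ω.
Series: 64200000 + 3600000 = 67800000 Ω.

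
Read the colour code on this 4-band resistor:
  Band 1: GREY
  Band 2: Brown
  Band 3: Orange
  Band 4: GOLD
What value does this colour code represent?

Grey → 8 (first significant figure)
Brown → 1 (second significant figure)
Orange → ×10^3 multiplier
81 × 1000 = 81000 Ω

81000 Ω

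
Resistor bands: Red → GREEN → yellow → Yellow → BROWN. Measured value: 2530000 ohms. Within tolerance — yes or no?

Red → 2 (first significant figure)
Green → 5 (second significant figure)
Yellow → 4 (third significant figure)
Yellow → ×10^4 multiplier
Brown → ±1% tolerance
254 × 10000 = 2540000 Ω
Allowed range: 2514600 Ω to 2565400 Ω.
2530000 ohms lies inside that range.

yes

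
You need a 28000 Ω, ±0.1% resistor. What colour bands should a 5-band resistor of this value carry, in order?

28000 Ω = 280 × 10^2.
2 → red
8 → grey
0 → black
Multiplier 10^2 → red.
±0.1% tolerance → violet.

red, grey, black, red, violet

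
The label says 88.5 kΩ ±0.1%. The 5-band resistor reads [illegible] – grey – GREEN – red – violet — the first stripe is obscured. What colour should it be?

88500 Ω = 885 × 10^2.
The first band gives digit 8 of the significand, and 8 is grey.

grey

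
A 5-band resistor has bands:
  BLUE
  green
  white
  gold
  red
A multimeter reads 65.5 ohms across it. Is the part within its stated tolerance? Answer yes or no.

Blue → 6 (first significant figure)
Green → 5 (second significant figure)
White → 9 (third significant figure)
Gold → ×0.1 multiplier
Red → ±2% tolerance
659 × 0.1 = 65.9 Ω
Allowed range: 64.582 Ω to 67.218 Ω.
65.5 ohms lies inside that range.

yes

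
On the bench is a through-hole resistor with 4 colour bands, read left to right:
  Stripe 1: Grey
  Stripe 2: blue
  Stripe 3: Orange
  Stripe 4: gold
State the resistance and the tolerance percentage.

86000 Ω ±5%

Grey → 8 (first significant figure)
Blue → 6 (second significant figure)
Orange → ×10^3 multiplier
Gold → ±5% tolerance
86 × 1000 = 86000 Ω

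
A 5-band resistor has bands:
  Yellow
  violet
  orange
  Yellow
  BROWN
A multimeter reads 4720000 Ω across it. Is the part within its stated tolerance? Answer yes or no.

Yellow → 4 (first significant figure)
Violet → 7 (second significant figure)
Orange → 3 (third significant figure)
Yellow → ×10^4 multiplier
Brown → ±1% tolerance
473 × 10000 = 4730000 Ω
Allowed range: 4682700 Ω to 4777300 Ω.
4720000 Ω lies inside that range.

yes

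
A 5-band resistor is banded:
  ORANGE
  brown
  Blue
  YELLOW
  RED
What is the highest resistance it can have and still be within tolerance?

3223200 Ω

Orange → 3 (first significant figure)
Brown → 1 (second significant figure)
Blue → 6 (third significant figure)
Yellow → ×10^4 multiplier
Red → ±2% tolerance
316 × 10000 = 3160000 Ω
Highest = 3160000 × (1 + 2/100) = 3223200 Ω.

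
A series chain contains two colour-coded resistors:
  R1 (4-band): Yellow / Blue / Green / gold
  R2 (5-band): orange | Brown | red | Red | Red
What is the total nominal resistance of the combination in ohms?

4631200 Ω

R1: yellow, blue → 46; green ×10^5 → 4600000 Ω.
R2: orange, brown, red → 312; red ×10^2 → 31200 Ω.
Series: 4600000 + 31200 = 4631200 Ω.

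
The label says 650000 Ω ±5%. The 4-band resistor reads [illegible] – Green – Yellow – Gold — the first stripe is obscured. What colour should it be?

650000 Ω = 65 × 10^4.
The first band gives digit 6 of the significand, and 6 is blue.

blue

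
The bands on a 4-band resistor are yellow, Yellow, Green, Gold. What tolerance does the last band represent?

The last band, gold, is the tolerance band.
Gold corresponds to ±5%.

±5%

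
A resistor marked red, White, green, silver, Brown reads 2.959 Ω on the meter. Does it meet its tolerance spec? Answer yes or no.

yes

Red → 2 (first significant figure)
White → 9 (second significant figure)
Green → 5 (third significant figure)
Silver → ×0.01 multiplier
Brown → ±1% tolerance
295 × 0.01 = 2.95 Ω
Allowed range: 2.9205 Ω to 2.9795 Ω.
2.959 Ω lies inside that range.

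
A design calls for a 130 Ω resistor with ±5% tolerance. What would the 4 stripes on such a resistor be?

brown, orange, brown, gold

130 Ω = 13 × 10^1.
1 → brown
3 → orange
Multiplier 10^1 → brown.
±5% tolerance → gold.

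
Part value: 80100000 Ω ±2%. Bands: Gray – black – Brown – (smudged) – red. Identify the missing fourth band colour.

80100000 Ω = 801 × 10^5.
The fourth band is the multiplier, 10^5, which is green.

green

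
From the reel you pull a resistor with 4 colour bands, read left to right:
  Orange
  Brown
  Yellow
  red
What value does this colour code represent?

Orange → 3 (first significant figure)
Brown → 1 (second significant figure)
Yellow → ×10^4 multiplier
31 × 10000 = 310000 Ω

310000 Ω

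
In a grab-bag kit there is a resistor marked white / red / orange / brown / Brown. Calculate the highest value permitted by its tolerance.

White → 9 (first significant figure)
Red → 2 (second significant figure)
Orange → 3 (third significant figure)
Brown → ×10 multiplier
Brown → ±1% tolerance
923 × 10 = 9230 Ω
Highest = 9230 × (1 + 1/100) = 9322.3 Ω.

9322.3 Ω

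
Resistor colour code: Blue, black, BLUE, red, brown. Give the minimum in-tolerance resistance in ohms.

Blue → 6 (first significant figure)
Black → 0 (second significant figure)
Blue → 6 (third significant figure)
Red → ×10^2 multiplier
Brown → ±1% tolerance
606 × 100 = 60600 Ω
Minimum = 60600 × (1 − 1/100) = 59994 Ω.

59994 Ω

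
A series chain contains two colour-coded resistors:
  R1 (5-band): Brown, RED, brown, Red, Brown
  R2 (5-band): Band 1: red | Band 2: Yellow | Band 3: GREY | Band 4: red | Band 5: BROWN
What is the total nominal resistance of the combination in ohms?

36900 Ω

R1: brown, red, brown → 121; red ×10^2 → 12100 Ω.
R2: red, yellow, grey → 248; red ×10^2 → 24800 Ω.
Series: 12100 + 24800 = 36900 Ω.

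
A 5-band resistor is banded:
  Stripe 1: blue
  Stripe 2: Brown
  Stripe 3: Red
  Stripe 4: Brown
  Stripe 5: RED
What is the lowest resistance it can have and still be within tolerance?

Blue → 6 (first significant figure)
Brown → 1 (second significant figure)
Red → 2 (third significant figure)
Brown → ×10 multiplier
Red → ±2% tolerance
612 × 10 = 6120 Ω
Lowest = 6120 × (1 − 2/100) = 5997.6 Ω.

5997.6 Ω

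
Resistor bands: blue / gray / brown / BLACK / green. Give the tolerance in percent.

±0.5%

The last band, green, is the tolerance band.
Green corresponds to ±0.5%.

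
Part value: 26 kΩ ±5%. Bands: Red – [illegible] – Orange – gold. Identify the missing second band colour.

blue

26000 Ω = 26 × 10^3.
The second band gives digit 6 of the significand, and 6 is blue.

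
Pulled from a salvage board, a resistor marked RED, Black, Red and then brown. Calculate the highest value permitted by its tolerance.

Red → 2 (first significant figure)
Black → 0 (second significant figure)
Red → ×10^2 multiplier
Brown → ±1% tolerance
20 × 100 = 2000 Ω
Highest = 2000 × (1 + 1/100) = 2020 Ω.

2020 Ω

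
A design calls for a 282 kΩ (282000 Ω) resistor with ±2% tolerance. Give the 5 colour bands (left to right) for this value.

282000 Ω = 282 × 10^3.
2 → red
8 → grey
2 → red
Multiplier 10^3 → orange.
±2% tolerance → red.

red, grey, red, orange, red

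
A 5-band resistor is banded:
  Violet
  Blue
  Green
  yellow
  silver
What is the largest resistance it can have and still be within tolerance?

8415000 Ω

Violet → 7 (first significant figure)
Blue → 6 (second significant figure)
Green → 5 (third significant figure)
Yellow → ×10^4 multiplier
Silver → ±10% tolerance
765 × 10000 = 7650000 Ω
Largest = 7650000 × (1 + 10/100) = 8415000 Ω.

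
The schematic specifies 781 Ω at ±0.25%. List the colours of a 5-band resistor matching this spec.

violet, grey, brown, black, blue

781 Ω = 781 × 10^0.
7 → violet
8 → grey
1 → brown
Multiplier 10^0 → black.
±0.25% tolerance → blue.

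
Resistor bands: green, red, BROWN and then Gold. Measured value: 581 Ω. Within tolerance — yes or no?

no

Green → 5 (first significant figure)
Red → 2 (second significant figure)
Brown → ×10 multiplier
Gold → ±5% tolerance
52 × 10 = 520 Ω
Allowed range: 494 Ω to 546 Ω.
581 Ω lies outside that range.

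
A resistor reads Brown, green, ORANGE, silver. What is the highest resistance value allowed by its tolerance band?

16500 Ω

Brown → 1 (first significant figure)
Green → 5 (second significant figure)
Orange → ×10^3 multiplier
Silver → ±10% tolerance
15 × 1000 = 15000 Ω
Highest = 15000 × (1 + 10/100) = 16500 Ω.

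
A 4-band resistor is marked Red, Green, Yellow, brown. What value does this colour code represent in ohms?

250000 Ω

Red → 2 (first significant figure)
Green → 5 (second significant figure)
Yellow → ×10^4 multiplier
25 × 10000 = 250000 Ω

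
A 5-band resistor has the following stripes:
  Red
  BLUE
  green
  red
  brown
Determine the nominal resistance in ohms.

Red → 2 (first significant figure)
Blue → 6 (second significant figure)
Green → 5 (third significant figure)
Red → ×10^2 multiplier
265 × 100 = 26500 Ω

26500 Ω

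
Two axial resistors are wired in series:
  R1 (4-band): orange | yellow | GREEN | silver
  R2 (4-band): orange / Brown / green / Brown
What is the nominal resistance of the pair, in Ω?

6500000 Ω

R1: orange, yellow → 34; green ×10^5 → 3400000 Ω.
R2: orange, brown → 31; green ×10^5 → 3100000 Ω.
Series: 3400000 + 3100000 = 6500000 Ω.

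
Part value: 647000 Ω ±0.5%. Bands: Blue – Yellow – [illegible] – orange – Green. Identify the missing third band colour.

violet

647000 Ω = 647 × 10^3.
The third band gives digit 7 of the significand, and 7 is violet.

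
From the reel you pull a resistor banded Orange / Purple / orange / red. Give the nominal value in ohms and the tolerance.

37000 Ω ±2%

Orange → 3 (first significant figure)
Violet → 7 (second significant figure)
Orange → ×10^3 multiplier
Red → ±2% tolerance
37 × 1000 = 37000 Ω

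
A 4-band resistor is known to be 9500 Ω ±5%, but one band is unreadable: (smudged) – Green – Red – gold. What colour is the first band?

9500 Ω = 95 × 10^2.
The first band gives digit 9 of the significand, and 9 is white.

white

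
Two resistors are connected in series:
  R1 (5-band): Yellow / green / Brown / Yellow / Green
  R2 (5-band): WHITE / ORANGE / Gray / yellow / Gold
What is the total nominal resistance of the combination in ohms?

R1: yellow, green, brown → 451; yellow ×10^4 → 4510000 Ω.
R2: white, orange, grey → 938; yellow ×10^4 → 9380000 Ω.
Series: 4510000 + 9380000 = 13890000 Ω.

13890000 Ω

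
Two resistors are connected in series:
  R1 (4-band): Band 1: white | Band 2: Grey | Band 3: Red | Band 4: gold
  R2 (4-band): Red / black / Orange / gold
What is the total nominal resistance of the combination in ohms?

R1: white, grey → 98; red ×10^2 → 9800 Ω.
R2: red, black → 20; orange ×10^3 → 20000 Ω.
Series: 9800 + 20000 = 29800 Ω.

29800 Ω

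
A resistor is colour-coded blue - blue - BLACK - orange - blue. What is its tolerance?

The last band, blue, is the tolerance band.
Blue corresponds to ±0.25%.

±0.25%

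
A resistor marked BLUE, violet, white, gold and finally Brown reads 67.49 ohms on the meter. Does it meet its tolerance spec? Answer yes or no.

Blue → 6 (first significant figure)
Violet → 7 (second significant figure)
White → 9 (third significant figure)
Gold → ×0.1 multiplier
Brown → ±1% tolerance
679 × 0.1 = 67.9 Ω
Allowed range: 67.221 Ω to 68.579 Ω.
67.49 ohms lies inside that range.

yes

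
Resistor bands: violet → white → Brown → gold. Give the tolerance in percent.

The last band, gold, is the tolerance band.
Gold corresponds to ±5%.

±5%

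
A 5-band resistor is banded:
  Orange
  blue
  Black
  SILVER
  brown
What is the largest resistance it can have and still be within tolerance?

3.636 Ω

Orange → 3 (first significant figure)
Blue → 6 (second significant figure)
Black → 0 (third significant figure)
Silver → ×0.01 multiplier
Brown → ±1% tolerance
360 × 0.01 = 3.6 Ω
Largest = 3.6 × (1 + 1/100) = 3.636 Ω.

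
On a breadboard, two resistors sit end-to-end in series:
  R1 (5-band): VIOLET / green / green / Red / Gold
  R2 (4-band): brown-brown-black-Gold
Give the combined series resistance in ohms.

R1: violet, green, green → 755; red ×10^2 → 75500 Ω.
R2: brown, brown → 11; black ×1 → 11 Ω.
Series: 75500 + 11 = 75511 Ω.

75511 Ω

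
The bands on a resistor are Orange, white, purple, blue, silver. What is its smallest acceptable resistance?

Orange → 3 (first significant figure)
White → 9 (second significant figure)
Violet → 7 (third significant figure)
Blue → ×10^6 multiplier
Silver → ±10% tolerance
397 × 1000000 = 397000000 Ω
Smallest = 397000000 × (1 − 10/100) = 357300000 Ω.

357300000 Ω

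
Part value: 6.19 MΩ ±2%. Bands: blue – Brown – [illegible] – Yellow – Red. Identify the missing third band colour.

6190000 Ω = 619 × 10^4.
The third band gives digit 9 of the significand, and 9 is white.

white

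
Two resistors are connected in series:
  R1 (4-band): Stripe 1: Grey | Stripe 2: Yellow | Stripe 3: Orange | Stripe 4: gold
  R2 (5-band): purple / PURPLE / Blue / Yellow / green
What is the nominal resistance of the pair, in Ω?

7844000 Ω

R1: grey, yellow → 84; orange ×10^3 → 84000 Ω.
R2: violet, violet, blue → 776; yellow ×10^4 → 7760000 Ω.
Series: 84000 + 7760000 = 7844000 Ω.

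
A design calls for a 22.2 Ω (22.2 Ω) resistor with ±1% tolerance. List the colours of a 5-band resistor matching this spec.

red, red, red, gold, brown

22.2 Ω = 222 × 10^-1.
2 → red
2 → red
2 → red
Multiplier 10^-1 → gold.
±1% tolerance → brown.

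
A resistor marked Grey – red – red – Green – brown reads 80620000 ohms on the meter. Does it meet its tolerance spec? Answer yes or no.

no

Grey → 8 (first significant figure)
Red → 2 (second significant figure)
Red → 2 (third significant figure)
Green → ×10^5 multiplier
Brown → ±1% tolerance
822 × 100000 = 82200000 Ω
Allowed range: 81378000 Ω to 83022000 Ω.
80620000 ohms lies outside that range.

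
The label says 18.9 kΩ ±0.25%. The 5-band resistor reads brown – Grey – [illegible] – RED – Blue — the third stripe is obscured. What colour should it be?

white

18900 Ω = 189 × 10^2.
The third band gives digit 9 of the significand, and 9 is white.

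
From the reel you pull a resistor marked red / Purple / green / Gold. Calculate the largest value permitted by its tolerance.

Red → 2 (first significant figure)
Violet → 7 (second significant figure)
Green → ×10^5 multiplier
Gold → ±5% tolerance
27 × 100000 = 2700000 Ω
Largest = 2700000 × (1 + 5/100) = 2835000 Ω.

2835000 Ω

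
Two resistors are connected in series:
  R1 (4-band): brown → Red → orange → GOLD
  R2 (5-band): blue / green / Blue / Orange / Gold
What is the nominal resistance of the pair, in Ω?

R1: brown, red → 12; orange ×10^3 → 12000 Ω.
R2: blue, green, blue → 656; orange ×10^3 → 656000 Ω.
Series: 12000 + 656000 = 668000 Ω.

668000 Ω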